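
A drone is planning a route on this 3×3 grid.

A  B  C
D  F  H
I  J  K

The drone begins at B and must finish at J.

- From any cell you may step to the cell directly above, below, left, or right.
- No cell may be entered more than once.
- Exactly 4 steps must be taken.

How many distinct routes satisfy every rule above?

6

Need simple routes of exactly 4 moves from B to J (Manhattan distance 2, so 1 moves are spent on a detour and 1 undoing it).
Enumerating: B F D I J | B F H K J | B A D I J | B A D F J | B C H K J | B C H F J.
That gives 6 routes.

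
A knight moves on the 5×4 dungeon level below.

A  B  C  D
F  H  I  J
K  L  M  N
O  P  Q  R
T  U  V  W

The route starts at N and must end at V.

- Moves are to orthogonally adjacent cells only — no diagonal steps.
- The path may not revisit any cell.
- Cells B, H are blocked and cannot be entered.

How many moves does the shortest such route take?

3

The Manhattan distance from N to V is |3−5| + |4−3| = 3, so at least 3 moves are needed.
A route of 3 moves achieves this: N → R → W → V.
Since 3 matches the lower bound, it is optimal.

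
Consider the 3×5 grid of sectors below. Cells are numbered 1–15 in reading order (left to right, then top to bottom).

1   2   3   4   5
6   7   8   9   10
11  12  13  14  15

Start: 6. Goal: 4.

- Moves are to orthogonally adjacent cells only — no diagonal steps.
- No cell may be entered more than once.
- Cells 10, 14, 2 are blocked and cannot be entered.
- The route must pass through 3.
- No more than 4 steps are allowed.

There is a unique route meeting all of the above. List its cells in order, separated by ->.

The 4-move cap with required stops at 3 leaves no slack for detours.
Route from 6: 2× right (reaching 8), up to 3, right to 4 — 4 moves in all.
Check: all required cells visited; 4 ≤ 4 moves.

6 -> 7 -> 8 -> 3 -> 4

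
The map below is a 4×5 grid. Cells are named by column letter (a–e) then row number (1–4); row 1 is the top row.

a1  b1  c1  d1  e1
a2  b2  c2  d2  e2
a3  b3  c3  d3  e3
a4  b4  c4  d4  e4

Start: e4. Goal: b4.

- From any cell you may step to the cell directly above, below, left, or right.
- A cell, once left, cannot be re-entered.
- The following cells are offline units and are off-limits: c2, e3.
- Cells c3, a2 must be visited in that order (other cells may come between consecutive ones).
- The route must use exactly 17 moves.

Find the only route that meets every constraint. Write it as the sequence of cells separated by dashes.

e4 - d4 - c4 - c3 - d3 - d2 - e2 - e1 - d1 - c1 - b1 - a1 - a2 - b2 - b3 - a3 - a4 - b4

The waypoints must appear in the order c3, a2, with no cell reused.
Route from e4: 2× left (reaching c4), up to c3, right to d3, up to d2, right to e2, up to e1, 4× left (reaching a1), down to a2, right to b2, down to b3, left to a3, down to a4, right to b4 — 17 moves in all.
Check: order respected (c3 at step 3, a2 at step 12); 17 moves as required.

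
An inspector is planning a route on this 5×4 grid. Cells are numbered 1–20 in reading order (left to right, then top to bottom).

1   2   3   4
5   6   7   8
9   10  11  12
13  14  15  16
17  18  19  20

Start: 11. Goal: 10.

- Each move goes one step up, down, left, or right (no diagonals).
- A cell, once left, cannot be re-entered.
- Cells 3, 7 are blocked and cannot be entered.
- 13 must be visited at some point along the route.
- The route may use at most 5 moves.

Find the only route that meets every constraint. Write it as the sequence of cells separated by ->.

11 -> 15 -> 14 -> 13 -> 9 -> 10

The budget equals the shortest possible length, so every move has to be on a shortest route through the required cells.
Route from 11: down to 15, 2× left (reaching 13), up to 9, right to 10 — 5 moves in all.
Check: all required cells visited; 5 ≤ 5 moves.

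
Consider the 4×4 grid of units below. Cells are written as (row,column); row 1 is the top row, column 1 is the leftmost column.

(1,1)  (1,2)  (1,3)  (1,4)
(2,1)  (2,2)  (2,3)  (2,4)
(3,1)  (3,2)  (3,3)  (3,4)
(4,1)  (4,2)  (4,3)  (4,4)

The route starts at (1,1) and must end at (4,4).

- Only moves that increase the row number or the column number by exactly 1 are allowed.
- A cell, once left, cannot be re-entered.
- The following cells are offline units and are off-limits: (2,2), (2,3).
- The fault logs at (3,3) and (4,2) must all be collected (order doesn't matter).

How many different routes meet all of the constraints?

0

A right/down-only route from (1,1) to (4,4) makes exactly 3 down-moves and 3 right-moves in some order.
With no other constraints that would be C(6,3) = 20 routes.
(4,2) is below but to the left of (3,3): going (3,3) → (4,2) would need a leftward move and (4,2) → (3,3) an upward move, so no right/down-only route can visit both required cells.
No route satisfies every constraint, so the count is 0.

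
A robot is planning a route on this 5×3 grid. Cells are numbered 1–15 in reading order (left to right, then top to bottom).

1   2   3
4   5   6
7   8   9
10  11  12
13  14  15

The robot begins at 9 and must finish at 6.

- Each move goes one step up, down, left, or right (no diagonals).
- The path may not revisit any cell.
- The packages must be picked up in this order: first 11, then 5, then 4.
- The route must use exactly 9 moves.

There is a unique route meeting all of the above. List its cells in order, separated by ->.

9 -> 12 -> 11 -> 8 -> 5 -> 4 -> 1 -> 2 -> 3 -> 6

The waypoints must appear in the order 11, 5, 4, with no cell reused.
Route from 9: down 1 to 12, left 1 to 11, up 2 to 5, left 1 to 4, up 1 to 1, right 2 to 3, down 1 to 6 — 9 moves in all.
Check: order respected (11 at step 2, 5 at step 4, 4 at step 5); 9 moves as required.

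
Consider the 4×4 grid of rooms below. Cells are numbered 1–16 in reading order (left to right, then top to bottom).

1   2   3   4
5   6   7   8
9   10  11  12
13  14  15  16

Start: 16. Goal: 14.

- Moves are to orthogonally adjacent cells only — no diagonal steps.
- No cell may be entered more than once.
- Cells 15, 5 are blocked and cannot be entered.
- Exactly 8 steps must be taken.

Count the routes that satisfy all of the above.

8

Need simple routes of exactly 8 moves from 16 to 14 (Manhattan distance 2, so 3 moves are spent on a detour and 3 undoing it).
Enumerating: 16 12 8 4 3 7 11 10 14 | 16 12 8 4 3 7 6 10 14 | 16 12 8 4 3 2 6 10 14 | 16 12 8 7 3 2 6 10 14 | 16 12 8 7 11 10 9 13 14 | 16 12 8 7 6 10 9 13 14 | 16 12 11 7 3 2 6 10 14 | 16 12 11 7 6 10 9 13 14.
That gives 8 routes.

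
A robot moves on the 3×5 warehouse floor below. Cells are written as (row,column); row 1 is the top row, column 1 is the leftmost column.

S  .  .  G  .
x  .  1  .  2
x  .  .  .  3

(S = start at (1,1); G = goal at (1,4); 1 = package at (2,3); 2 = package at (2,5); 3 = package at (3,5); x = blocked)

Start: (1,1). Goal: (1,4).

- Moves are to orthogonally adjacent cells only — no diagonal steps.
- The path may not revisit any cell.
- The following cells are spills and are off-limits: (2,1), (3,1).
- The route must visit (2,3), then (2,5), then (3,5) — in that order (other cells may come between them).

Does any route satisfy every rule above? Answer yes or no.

no

Ignoring the required order, 10 revisit-free routes from (1,1) to (1,4) pass through all of (2,3), (2,5), and (3,5); the waypoint orders that occur are (2,3) → (3,5) → (2,5) (9); (3,5) → (2,5) → (2,3) (1) — never (2,3) → (2,5) → (3,5).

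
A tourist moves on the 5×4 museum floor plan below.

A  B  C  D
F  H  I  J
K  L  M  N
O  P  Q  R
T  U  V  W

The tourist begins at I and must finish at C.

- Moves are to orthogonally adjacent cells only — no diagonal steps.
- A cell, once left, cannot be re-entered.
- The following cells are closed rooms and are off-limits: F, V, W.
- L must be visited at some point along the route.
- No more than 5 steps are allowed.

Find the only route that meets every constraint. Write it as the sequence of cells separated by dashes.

The budget equals the shortest possible length, so every move has to be on a shortest route through the required cells.
Route from I: down 1 to M, left 1 to L, up 2 to B, right 1 to C — 5 moves in all.
Check: all required cells visited; 5 ≤ 5 moves.

I - M - L - H - B - C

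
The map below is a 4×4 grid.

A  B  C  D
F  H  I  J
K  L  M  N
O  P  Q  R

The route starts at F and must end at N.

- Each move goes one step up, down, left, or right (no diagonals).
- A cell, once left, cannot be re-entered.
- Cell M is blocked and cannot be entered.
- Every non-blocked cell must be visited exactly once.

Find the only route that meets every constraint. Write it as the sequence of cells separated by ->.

F -> A -> B -> C -> D -> J -> I -> H -> L -> K -> O -> P -> Q -> R -> N

Need to visit all 15 open cells exactly once, starting at F and ending at N.
Route from F: up to A, 3× right (reaching D), down to J, 2× left (reaching H), down to L, left to K, down to O, 3× right (reaching R), up to N — 14 moves in all.
Check: all 15 open cells covered.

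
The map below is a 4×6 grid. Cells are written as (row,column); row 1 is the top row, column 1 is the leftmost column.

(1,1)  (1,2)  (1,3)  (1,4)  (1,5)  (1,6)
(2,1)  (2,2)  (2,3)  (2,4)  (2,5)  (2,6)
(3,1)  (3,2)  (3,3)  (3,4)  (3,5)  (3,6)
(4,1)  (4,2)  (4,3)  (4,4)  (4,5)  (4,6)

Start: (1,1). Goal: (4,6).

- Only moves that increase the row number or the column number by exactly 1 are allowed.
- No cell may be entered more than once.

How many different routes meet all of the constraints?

56

A right/down-only route from (1,1) to (4,6) makes exactly 3 down-moves and 5 right-moves in some order.
With no other constraints that would be C(8,3) = 56 routes.
That gives 56 routes.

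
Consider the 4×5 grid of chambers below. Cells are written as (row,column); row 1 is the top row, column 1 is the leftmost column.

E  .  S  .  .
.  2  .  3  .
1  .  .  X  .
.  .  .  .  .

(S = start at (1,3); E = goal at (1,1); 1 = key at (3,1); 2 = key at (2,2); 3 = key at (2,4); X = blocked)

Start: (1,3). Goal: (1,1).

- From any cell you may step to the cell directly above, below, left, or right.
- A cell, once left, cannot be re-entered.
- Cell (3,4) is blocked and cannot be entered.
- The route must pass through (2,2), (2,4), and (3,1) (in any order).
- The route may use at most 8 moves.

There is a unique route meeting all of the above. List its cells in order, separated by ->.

The budget equals the shortest possible length, so every move has to be on a shortest route through the required cells.
Route from (1,3): right to (1,4), down to (2,4), 2× left (reaching (2,2)), down to (3,2), left to (3,1), 2× up (reaching (1,1)) — 8 moves in all.
Check: all required cells visited; 8 ≤ 8 moves.

(1,3) -> (1,4) -> (2,4) -> (2,3) -> (2,2) -> (3,2) -> (3,1) -> (2,1) -> (1,1)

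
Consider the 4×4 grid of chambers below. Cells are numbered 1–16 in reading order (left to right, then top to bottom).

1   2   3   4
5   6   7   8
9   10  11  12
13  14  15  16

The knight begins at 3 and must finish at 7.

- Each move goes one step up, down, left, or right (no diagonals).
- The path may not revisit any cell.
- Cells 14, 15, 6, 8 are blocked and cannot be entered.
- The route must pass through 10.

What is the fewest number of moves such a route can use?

7

Any route passes through 10 somewhere between 3 and 7. Summing Manhattan distances along the two legs (3 → 10 → 7) gives a lower bound of 3 + 2 = 5 moves.
The shortest route satisfying every rule uses 7 moves: 3 → 2 → 1 → 5 → 9 → 10 → 11 → 7.
The no-revisit rule (legs can't share cells) pushes the minimum above the 5-move bound; an exhaustive check rules out every length from 5 to 6, leaving 7 as the minimum.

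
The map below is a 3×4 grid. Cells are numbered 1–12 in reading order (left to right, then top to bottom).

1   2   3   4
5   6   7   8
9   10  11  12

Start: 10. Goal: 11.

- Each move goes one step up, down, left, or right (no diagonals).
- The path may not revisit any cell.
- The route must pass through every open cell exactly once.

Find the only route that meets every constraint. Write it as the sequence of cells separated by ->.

10 -> 9 -> 5 -> 1 -> 2 -> 6 -> 7 -> 3 -> 4 -> 8 -> 12 -> 11

Need to visit all 12 open cells exactly once, starting at 10 and ending at 11.
Route from 10: left to 9, 2× up (reaching 1), right to 2, down to 6, right to 7, up to 3, right to 4, 2× down (reaching 12), left to 11 — 11 moves in all.
Check: all 12 open cells covered.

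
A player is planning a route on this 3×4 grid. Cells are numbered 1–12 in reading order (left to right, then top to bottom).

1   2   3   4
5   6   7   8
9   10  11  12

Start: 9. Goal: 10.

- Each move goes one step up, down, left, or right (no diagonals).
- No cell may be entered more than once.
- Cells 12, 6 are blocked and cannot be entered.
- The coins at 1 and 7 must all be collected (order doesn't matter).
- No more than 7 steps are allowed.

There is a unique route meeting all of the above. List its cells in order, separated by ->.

9 -> 5 -> 1 -> 2 -> 3 -> 7 -> 11 -> 10

Any route must reach 1 and 7 and still end at 10 within 7 moves, so the order of the required stops is forced.
Route from 9: 2× up (reaching 1), 2× right (reaching 3), 2× down (reaching 11), left to 10 — 7 moves in all.
Check: all required cells visited; 7 ≤ 7 moves.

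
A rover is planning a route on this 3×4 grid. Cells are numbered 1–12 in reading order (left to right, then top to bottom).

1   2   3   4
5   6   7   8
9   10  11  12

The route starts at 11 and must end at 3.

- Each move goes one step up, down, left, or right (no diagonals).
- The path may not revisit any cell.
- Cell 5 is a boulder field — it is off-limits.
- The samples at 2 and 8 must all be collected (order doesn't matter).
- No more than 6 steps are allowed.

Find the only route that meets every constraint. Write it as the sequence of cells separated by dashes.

Any route must reach 2 and 8 and still end at 3 within 6 moves, so the order of the required stops is forced.
Route from 11: right to 12, up to 8, 2× left (reaching 6), up to 2, right to 3 — 6 moves in all.
Check: all required cells visited; 6 ≤ 6 moves.

11 - 12 - 8 - 7 - 6 - 2 - 3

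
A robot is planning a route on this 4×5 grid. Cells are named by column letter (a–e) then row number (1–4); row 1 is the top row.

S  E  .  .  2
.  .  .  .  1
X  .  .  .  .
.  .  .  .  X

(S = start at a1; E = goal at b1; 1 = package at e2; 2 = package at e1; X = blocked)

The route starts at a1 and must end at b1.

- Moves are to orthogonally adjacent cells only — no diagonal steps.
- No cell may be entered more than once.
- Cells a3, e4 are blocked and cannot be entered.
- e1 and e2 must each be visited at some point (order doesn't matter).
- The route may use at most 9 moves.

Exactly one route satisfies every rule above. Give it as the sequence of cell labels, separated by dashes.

a1 - a2 - b2 - c2 - d2 - e2 - e1 - d1 - c1 - b1

The 9-move cap with required stops at e1, e2 leaves no slack for detours.
Route from a1: down to a2, 4× right (reaching e2), up to e1, 3× left (reaching b1) — 9 moves in all.
Check: all required cells visited; 9 ≤ 9 moves.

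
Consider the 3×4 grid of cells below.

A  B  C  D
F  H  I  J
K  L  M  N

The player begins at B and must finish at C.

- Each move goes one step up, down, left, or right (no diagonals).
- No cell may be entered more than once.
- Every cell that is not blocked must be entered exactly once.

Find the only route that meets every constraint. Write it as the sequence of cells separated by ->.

B -> A -> F -> K -> L -> H -> I -> M -> N -> J -> D -> C

Need to visit all 12 open cells exactly once, starting at B and ending at C.
Cell N has only two open neighbours (J and M), so the path must pass straight through it: one of those is the cell it's entered from and the other is where it exits.
Route from B: left 1 to A, down 2 to K, right 1 to L, up 1 to H, right 1 to I, down 1 to M, right 1 to N, up 2 to D, left 1 to C — 11 moves in all.
Check: all 12 open cells covered.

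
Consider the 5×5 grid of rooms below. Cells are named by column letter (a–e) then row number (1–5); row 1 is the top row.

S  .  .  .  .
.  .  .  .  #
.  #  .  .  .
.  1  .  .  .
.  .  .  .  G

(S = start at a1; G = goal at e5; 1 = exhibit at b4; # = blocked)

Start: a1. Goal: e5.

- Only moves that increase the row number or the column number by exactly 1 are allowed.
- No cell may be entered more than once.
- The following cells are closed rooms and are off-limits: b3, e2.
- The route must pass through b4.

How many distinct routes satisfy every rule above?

A right/down-only route from a1 to e5 makes exactly 4 down-moves and 4 right-moves in some order.
With no other constraints that would be C(8,4) = 70 routes.
Split at b4 and multiply the segment counts (each segment already excludes blocked cells): a1→b4: 1; b4→e5: 4; product = 4.
That gives 4 routes.

4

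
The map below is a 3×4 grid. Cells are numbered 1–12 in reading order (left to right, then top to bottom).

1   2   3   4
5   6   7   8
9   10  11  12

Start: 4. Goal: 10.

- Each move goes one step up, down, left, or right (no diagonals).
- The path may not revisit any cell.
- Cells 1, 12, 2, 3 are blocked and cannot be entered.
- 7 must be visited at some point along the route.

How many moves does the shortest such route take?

4

Any route passes through 7 somewhere between 4 and 10. Summing Manhattan distances along the two legs (4 → 7 → 10) gives a lower bound of 2 + 2 = 4 moves.
A route of 4 moves achieves this: 4 → 8 → 7 → 11 → 10.
Since 4 matches the lower bound, it is optimal.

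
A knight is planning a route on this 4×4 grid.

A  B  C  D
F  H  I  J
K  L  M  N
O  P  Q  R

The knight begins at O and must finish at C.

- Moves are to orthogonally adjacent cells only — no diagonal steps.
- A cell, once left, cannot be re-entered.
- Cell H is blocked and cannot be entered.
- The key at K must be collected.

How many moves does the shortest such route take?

Any route passes through K somewhere between O and C. Summing Manhattan distances along the two legs (O → K → C) gives a lower bound of 1 + 4 = 5 moves.
A route of 5 moves achieves this: O → K → F → A → B → C.
Since 5 matches the lower bound, it is optimal.

5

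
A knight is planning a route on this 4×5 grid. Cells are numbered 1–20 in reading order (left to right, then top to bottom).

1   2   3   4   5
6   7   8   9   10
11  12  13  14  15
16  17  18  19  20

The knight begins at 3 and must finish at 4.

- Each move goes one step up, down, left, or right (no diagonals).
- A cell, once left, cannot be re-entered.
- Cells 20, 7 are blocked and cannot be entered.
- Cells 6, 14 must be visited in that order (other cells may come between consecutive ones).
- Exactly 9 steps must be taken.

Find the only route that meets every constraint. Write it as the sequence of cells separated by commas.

3, 2, 1, 6, 11, 12, 13, 14, 9, 4

The waypoints must appear in the order 6, 14, with no cell reused.
Route from 3: 2× left (reaching 1), 2× down (reaching 11), 3× right (reaching 14), 2× up (reaching 4) — 9 moves in all.
Check: order respected (6 at step 3, 14 at step 7); 9 moves as required.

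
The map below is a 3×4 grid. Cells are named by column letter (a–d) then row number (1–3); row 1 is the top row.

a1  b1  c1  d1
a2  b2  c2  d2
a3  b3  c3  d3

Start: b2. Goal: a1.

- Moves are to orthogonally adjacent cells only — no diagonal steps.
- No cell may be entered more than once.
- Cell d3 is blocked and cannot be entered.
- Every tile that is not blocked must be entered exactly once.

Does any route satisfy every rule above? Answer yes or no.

yes

One route that works: b2 → b1 → c1 → d1 → d2 → c2 → c3 → b3 → a3 → a2 → a1.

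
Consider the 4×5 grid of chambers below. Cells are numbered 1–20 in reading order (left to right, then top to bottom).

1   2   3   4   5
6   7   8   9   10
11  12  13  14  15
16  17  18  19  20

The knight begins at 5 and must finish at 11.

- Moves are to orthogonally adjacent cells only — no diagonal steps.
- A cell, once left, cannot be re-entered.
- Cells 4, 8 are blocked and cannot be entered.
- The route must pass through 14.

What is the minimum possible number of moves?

Any route passes through 14 somewhere between 5 and 11. Summing Manhattan distances along the two legs (5 → 14 → 11) gives a lower bound of 3 + 3 = 6 moves.
A route of 6 moves achieves this: 5 → 10 → 15 → 14 → 13 → 12 → 11.
Since 6 matches the lower bound, it is optimal.

6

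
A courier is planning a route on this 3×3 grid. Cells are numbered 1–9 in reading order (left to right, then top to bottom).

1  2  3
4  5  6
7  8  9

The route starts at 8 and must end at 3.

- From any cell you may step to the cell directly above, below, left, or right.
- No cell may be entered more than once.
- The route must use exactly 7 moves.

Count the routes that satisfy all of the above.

Need simple routes of exactly 7 moves from 8 to 3 (Manhattan distance 3, so 2 moves are spent on a detour and 2 undoing it).
Enumerating: 8 7 4 1 2 5 6 3 | 8 9 6 5 4 1 2 3.
That gives 2 routes.

2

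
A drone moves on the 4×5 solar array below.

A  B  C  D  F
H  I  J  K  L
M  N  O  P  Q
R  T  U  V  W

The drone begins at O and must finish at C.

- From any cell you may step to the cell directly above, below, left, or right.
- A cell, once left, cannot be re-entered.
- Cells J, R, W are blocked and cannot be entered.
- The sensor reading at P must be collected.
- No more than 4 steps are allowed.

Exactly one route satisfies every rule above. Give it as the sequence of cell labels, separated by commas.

Any route must reach P and still end at C within 4 moves, so the order of the required stops is forced.
Route from O: right to P, 2× up (reaching D), left to C — 4 moves in all.
Check: all required cells visited; 4 ≤ 4 moves.

O, P, K, D, C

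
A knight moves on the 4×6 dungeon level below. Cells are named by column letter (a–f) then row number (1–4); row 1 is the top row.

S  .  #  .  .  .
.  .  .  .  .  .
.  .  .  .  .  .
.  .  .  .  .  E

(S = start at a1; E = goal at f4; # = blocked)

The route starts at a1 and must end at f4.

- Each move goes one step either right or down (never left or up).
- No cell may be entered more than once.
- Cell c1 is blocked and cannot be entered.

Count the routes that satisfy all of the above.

A right/down-only route from a1 to f4 makes exactly 3 down-moves and 5 right-moves in some order.
With no other constraints that would be C(8,3) = 56 routes.
Subtract routes through each blocked cell (inclusion–exclusion for overlaps): − through c1: 20 → 36.
That gives 36 routes.

36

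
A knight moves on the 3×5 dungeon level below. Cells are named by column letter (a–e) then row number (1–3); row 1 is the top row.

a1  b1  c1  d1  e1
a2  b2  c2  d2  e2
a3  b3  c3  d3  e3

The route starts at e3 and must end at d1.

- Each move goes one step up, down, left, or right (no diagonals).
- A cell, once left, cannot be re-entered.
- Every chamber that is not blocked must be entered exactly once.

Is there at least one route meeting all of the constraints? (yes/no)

no

Colour the cells like a checkerboard: each orthogonal step flips colour, so a Hamiltonian route alternates colours. Here there are 8 cells of one colour and 7 of the other, with start on the opposite colour to the goal — the counts and endpoints can't be arranged into an alternating sequence of length 15, so no Hamiltonian route exists.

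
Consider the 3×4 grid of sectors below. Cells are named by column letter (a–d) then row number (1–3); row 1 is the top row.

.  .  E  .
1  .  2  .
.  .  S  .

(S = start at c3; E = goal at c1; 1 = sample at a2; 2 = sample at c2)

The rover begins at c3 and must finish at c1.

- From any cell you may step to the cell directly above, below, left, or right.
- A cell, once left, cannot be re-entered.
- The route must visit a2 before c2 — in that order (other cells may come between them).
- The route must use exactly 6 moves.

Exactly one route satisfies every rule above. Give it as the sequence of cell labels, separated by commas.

c3, b3, a3, a2, b2, c2, c1

The waypoints must appear in the order a2, c2, with no cell reused.
Route from c3: 2× left (reaching a3), up to a2, 2× right (reaching c2), up to c1 — 6 moves in all.
Check: order respected (1 at step 3, 2 at step 5); 6 moves as required.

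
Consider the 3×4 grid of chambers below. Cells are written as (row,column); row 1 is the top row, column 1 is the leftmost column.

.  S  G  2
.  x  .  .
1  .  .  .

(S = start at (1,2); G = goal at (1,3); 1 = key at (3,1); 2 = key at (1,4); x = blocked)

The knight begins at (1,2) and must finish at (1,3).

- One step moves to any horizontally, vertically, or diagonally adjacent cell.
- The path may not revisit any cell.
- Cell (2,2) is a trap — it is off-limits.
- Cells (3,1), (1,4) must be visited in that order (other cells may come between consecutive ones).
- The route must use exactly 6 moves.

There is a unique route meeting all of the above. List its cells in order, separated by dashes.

The waypoints must appear in the order (3,1), (1,4), with no cell reused.
Route from (1,2): down-left 1 to (2,1), down 1 to (3,1), right 1 to (3,2), up-right 2 to (1,4), left 1 to (1,3) — 6 moves in all.
Check: order respected (1 at step 2, 2 at step 5); 6 moves as required.

(1,2) - (2,1) - (3,1) - (3,2) - (2,3) - (1,4) - (1,3)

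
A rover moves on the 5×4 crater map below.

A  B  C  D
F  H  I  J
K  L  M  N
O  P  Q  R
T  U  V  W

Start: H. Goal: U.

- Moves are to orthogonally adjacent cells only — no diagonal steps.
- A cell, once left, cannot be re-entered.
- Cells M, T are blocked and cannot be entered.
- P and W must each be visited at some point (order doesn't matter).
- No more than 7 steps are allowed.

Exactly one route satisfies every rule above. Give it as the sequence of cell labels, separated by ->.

The 7-move cap with required stops at P, W leaves no slack for detours.
Route from H: down 2 to P, right 2 to R, down 1 to W, left 2 to U — 7 moves in all.
Check: all required cells visited; 7 ≤ 7 moves.

H -> L -> P -> Q -> R -> W -> V -> U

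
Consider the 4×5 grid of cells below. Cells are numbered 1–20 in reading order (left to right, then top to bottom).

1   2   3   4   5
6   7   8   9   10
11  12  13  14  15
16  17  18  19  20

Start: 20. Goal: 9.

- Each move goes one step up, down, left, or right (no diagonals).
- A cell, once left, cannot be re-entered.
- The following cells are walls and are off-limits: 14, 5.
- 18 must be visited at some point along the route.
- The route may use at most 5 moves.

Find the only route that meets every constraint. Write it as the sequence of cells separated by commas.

20, 19, 18, 13, 8, 9

The budget equals the shortest possible length, so every move has to be on a shortest route through the required cells.
Route from 20: 2× left (reaching 18), 2× up (reaching 8), right to 9 — 5 moves in all.
Check: all required cells visited; 5 ≤ 5 moves.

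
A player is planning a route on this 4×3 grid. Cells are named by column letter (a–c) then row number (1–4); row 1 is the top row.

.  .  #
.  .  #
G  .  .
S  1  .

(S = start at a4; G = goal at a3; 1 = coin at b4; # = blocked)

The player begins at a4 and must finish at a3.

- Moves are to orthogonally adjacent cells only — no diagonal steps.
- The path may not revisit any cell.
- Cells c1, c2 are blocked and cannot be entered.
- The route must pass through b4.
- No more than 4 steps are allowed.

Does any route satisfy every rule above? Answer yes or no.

One route that works: a4 → b4 → b3 → a3.

yes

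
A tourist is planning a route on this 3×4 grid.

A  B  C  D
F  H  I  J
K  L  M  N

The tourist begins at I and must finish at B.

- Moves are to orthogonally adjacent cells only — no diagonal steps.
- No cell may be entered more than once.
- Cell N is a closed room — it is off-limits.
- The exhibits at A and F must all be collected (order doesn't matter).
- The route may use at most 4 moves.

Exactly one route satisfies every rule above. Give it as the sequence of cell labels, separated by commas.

I, H, F, A, B

The 4-move cap with required stops at A, F leaves no slack for detours.
Route from I: left 2 to F, up 1 to A, right 1 to B — 4 moves in all.
Check: all required cells visited; 4 ≤ 4 moves.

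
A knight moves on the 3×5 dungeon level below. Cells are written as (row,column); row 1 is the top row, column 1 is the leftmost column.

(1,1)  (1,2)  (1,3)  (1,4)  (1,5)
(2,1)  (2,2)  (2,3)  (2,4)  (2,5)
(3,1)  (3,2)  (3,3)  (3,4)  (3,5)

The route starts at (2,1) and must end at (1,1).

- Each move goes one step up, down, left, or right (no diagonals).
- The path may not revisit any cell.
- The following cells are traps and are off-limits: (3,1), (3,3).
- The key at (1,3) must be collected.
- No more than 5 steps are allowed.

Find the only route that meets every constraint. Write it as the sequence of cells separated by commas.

The 5-move cap with required stops at (1,3) leaves no slack for detours.
Route from (2,1): right 2 to (2,3), up 1 to (1,3), left 2 to (1,1) — 5 moves in all.
Check: all required cells visited; 5 ≤ 5 moves.

(2,1), (2,2), (2,3), (1,3), (1,2), (1,1)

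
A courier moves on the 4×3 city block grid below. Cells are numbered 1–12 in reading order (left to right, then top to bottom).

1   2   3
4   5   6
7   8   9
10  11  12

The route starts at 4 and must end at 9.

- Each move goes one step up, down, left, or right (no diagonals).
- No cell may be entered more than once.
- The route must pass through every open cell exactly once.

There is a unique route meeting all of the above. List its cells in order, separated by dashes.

4 - 1 - 2 - 3 - 6 - 5 - 8 - 7 - 10 - 11 - 12 - 9

Need to visit all 12 open cells exactly once, starting at 4 and ending at 9.
Route from 4: up to 1, 2× right (reaching 3), down to 6, left to 5, down to 8, left to 7, down to 10, 2× right (reaching 12), up to 9 — 11 moves in all.
Check: all 12 open cells covered.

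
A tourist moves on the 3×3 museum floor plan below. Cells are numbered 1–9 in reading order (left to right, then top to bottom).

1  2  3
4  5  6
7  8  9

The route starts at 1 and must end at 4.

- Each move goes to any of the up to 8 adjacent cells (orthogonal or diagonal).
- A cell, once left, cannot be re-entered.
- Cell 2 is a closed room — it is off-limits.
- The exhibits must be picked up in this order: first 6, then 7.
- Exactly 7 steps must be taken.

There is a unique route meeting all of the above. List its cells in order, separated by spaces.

1 5 3 6 9 8 7 4

The waypoints must appear in the order 6, 7, with no cell reused.
Route from 1: down-right 1 to 5, up-right 1 to 3, down 2 to 9, left 2 to 7, up 1 to 4 — 7 moves in all.
Check: order respected (6 at step 3, 7 at step 6); 7 moves as required.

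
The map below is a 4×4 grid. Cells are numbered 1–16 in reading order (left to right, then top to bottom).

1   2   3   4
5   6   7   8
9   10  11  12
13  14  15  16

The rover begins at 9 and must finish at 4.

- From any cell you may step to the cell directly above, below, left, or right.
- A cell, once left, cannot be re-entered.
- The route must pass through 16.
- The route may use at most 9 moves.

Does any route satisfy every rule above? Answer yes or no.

yes

One route that works: 9 → 13 → 14 → 15 → 16 → 12 → 8 → 4.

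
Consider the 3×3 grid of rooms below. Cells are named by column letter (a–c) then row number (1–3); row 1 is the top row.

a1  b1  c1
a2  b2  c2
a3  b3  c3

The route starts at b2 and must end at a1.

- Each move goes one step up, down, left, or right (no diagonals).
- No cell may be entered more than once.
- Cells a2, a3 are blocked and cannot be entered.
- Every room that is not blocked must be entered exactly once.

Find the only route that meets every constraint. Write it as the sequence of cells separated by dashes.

b2 - b3 - c3 - c2 - c1 - b1 - a1

Need to visit all 7 open cells exactly once, starting at b2 and ending at a1.
Cell c1 has only two open neighbours (c2 and b1), so the path must pass straight through it: one of those is the cell it's entered from and the other is where it exits.
Route from b2: down to b3, right to c3, 2× up (reaching c1), 2× left (reaching a1) — 6 moves in all.
Check: all 7 open cells covered.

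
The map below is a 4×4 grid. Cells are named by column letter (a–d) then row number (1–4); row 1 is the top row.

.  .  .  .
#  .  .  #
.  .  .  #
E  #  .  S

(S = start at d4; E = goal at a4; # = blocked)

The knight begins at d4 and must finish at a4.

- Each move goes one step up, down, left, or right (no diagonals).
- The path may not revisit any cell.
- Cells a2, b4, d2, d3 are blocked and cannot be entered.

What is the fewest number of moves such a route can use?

The Manhattan distance from d4 to a4 is |4−4| + |4−1| = 3, so at least 3 moves are needed.
That bound ignores the blocked cells. Measuring each leg by the fewest moves that actually steer around them (d4→a4: 5) raises the lower bound to 5.
A route of 5 moves exists: d4 → c4 → c3 → b3 → a3 → a4.
Since 5 matches that lower bound, it is optimal.

5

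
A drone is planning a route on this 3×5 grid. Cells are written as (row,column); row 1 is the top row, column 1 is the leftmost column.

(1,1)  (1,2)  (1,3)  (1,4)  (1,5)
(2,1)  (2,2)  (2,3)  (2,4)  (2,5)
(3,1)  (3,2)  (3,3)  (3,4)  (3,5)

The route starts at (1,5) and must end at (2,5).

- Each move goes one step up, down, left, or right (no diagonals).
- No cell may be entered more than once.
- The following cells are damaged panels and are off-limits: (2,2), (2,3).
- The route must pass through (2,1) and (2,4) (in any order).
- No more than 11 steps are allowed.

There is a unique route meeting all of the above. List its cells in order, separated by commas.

(1,5), (1,4), (1,3), (1,2), (1,1), (2,1), (3,1), (3,2), (3,3), (3,4), (2,4), (2,5)

The 11-move cap with required stops at (2,1), (2,4) leaves no slack for detours.
Route from (1,5): 4× left (reaching (1,1)), 2× down (reaching (3,1)), 3× right (reaching (3,4)), up to (2,4), right to (2,5) — 11 moves in all.
Check: all required cells visited; 11 ≤ 11 moves.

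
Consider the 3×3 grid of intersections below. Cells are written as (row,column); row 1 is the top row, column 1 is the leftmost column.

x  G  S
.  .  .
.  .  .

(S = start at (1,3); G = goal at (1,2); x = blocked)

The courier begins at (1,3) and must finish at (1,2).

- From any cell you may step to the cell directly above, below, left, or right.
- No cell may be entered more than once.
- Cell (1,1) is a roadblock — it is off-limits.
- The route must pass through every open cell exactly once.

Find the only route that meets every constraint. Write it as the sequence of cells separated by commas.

(1,3), (2,3), (3,3), (3,2), (3,1), (2,1), (2,2), (1,2)

Need to visit all 8 open cells exactly once, starting at (1,3) and ending at (1,2).
Route from (1,3): 2× down (reaching (3,3)), 2× left (reaching (3,1)), up to (2,1), right to (2,2), up to (1,2) — 7 moves in all.
Check: all 8 open cells covered.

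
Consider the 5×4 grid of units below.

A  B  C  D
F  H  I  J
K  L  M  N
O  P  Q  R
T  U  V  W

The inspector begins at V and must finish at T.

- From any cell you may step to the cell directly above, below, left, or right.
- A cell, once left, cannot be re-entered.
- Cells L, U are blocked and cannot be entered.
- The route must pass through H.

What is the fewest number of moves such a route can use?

Any route passes through H somewhere between V and T. Summing Manhattan distances along the two legs (V → H → T) gives a lower bound of 4 + 4 = 8 moves.
A route of 8 moves achieves this: V → Q → M → I → H → F → K → O → T.
Since 8 matches the lower bound, it is optimal.

8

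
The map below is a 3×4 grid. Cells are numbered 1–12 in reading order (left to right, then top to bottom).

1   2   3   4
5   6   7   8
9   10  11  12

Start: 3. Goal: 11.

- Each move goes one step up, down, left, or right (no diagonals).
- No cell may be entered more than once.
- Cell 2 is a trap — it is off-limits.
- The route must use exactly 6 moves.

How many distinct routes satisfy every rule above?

Need simple routes of exactly 6 moves from 3 to 11 (Manhattan distance 2, so 2 moves are spent on a detour and 2 undoing it).
Enumerating: 3 7 6 5 9 10 11 | 3 4 8 7 6 10 11.
That gives 2 routes.

2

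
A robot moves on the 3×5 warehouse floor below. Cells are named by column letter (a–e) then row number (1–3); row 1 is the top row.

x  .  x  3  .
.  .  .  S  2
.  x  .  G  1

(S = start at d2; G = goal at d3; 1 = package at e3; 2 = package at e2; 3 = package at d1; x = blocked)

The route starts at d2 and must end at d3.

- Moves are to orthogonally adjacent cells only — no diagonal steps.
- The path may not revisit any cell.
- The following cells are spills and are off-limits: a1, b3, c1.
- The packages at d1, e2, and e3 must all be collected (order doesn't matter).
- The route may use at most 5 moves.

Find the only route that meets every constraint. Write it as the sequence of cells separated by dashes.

d2 - d1 - e1 - e2 - e3 - d3

The budget equals the shortest possible length, so every move has to be on a shortest route through the required cells.
Route from d2: up to d1, right to e1, 2× down (reaching e3), left to d3 — 5 moves in all.
Check: all required cells visited; 5 ≤ 5 moves.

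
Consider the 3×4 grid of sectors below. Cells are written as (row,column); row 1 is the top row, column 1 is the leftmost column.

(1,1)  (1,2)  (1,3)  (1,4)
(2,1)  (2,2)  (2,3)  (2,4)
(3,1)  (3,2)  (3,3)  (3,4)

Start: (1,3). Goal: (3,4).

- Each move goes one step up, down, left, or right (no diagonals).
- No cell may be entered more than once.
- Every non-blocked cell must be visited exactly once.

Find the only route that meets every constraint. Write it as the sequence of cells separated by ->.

(1,3) -> (1,4) -> (2,4) -> (2,3) -> (2,2) -> (1,2) -> (1,1) -> (2,1) -> (3,1) -> (3,2) -> (3,3) -> (3,4)

Need to visit all 12 open cells exactly once, starting at (1,3) and ending at (3,4).
Cell (1,1) has only two open neighbours ((2,1) and (1,2)), so the path must pass straight through it: one of those is the cell it's entered from and the other is where it exits.
Route from (1,3): right to (1,4), down to (2,4), 2× left (reaching (2,2)), up to (1,2), left to (1,1), 2× down (reaching (3,1)), 3× right (reaching (3,4)) — 11 moves in all.
Check: all 12 open cells covered.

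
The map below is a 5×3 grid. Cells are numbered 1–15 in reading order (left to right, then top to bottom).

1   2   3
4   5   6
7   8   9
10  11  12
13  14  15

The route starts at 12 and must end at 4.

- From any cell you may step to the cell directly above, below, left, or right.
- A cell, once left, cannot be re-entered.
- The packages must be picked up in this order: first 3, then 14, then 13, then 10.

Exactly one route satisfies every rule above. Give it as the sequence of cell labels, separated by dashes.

12 - 9 - 6 - 3 - 2 - 5 - 8 - 11 - 14 - 13 - 10 - 7 - 4

The waypoints must appear in the order 3, 14, 13, 10, with no cell reused.
Route from 12: up 3 to 3, left 1 to 2, down 4 to 14, left 1 to 13, up 3 to 4 — 12 moves in all.
Check: order respected (3 at step 3, 14 at step 8, 13 at step 9, 10 at step 10).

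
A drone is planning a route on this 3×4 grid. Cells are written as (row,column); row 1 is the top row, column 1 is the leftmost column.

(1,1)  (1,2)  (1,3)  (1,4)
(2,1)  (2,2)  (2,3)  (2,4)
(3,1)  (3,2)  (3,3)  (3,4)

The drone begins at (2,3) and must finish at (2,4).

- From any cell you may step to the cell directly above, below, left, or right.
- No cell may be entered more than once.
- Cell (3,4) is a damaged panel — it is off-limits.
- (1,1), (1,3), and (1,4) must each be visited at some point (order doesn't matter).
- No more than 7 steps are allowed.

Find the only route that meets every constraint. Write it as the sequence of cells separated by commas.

The budget equals the shortest possible length, so every move has to be on a shortest route through the required cells.
Route from (2,3): left 2 to (2,1), up 1 to (1,1), right 3 to (1,4), down 1 to (2,4) — 7 moves in all.
Check: all required cells visited; 7 ≤ 7 moves.

(2,3), (2,2), (2,1), (1,1), (1,2), (1,3), (1,4), (2,4)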